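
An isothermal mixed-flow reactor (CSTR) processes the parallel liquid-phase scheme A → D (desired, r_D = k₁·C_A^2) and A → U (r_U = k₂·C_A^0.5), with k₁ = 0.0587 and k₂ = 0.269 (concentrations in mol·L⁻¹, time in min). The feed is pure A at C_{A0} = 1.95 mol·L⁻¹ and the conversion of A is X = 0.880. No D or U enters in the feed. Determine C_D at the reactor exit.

0.0414 mol·L⁻¹

Exit C_A = C_{A0}(1−X) = 1.95×0.120 = 0.2340 mol·L⁻¹.
In a CSTR the entire volume is at exit conditions, so r_D = 0.0587×0.2340^2 = 0.003214 and r_U = 0.269×0.2340^0.5 = 0.1301.
Fraction of consumed A going to D: r_D/(r_D+r_U) = 0.02411.
C_D = 0.02411·C_{A0}·X = 0.02411×1.95×0.880 = 0.0414 mol·L⁻¹.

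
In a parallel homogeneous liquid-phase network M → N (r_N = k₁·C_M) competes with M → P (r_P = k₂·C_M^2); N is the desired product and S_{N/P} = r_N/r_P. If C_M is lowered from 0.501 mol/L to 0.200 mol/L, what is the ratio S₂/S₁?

2.51

S_{N/P} = (k₁/k₂)·C_M⁻¹, so S₂/S₁ = (C_{M,2}/C_{M,1})⁻¹.
= 0.501/0.200 = 2.51.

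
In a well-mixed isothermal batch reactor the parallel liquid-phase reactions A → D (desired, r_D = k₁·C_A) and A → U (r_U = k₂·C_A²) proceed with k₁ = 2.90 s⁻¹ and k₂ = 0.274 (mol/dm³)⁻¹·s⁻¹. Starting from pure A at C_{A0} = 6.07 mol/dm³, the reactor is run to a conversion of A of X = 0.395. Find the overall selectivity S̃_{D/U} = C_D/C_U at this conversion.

2.19

C_A = C_{A0}(1−X) = 3.672 mol/dm³.
Along a PFR/batch, dC_D/dC_A = −r_D/(r_D+r_U) = −k₁/(k₁+k₂·C_A).
Integrating from C_{A0} to C_A: C_D = (2.90/0.274)·ln[(2.90+0.274·6.07)/(2.90+0.274·3.67)] = 10.58·ln(4.563/3.906) = 1.645 mol/dm³.
C_U = (C_{A0}−C_A)−C_D = 0.7524 mol/dm³; S̃_{D/U} = 1.645/0.7524 = 2.19.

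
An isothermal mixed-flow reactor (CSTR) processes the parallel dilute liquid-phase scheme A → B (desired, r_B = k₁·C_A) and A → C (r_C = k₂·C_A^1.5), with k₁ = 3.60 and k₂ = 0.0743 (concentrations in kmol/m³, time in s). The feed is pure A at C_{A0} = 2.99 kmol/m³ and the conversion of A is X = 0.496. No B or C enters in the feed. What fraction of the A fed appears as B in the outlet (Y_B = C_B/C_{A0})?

Exit C_A = C_{A0}(1−X) = 2.99×0.504 = 1.507 kmol/m³.
Rates in a CSTR are evaluated at the outlet concentration: r_B = 3.60×1.507 = 5.425, r_C = 0.0743×1.507^1.5 = 0.1374.
Fraction of consumed A going to B: r_B/(r_B+r_C) = 0.9753.
C_B = 0.9753·C_{A0}·X = 0.9753×2.99×0.496 = 1.45 kmol/m³; Y_B = C_B/C_{A0} = 0.484.

0.484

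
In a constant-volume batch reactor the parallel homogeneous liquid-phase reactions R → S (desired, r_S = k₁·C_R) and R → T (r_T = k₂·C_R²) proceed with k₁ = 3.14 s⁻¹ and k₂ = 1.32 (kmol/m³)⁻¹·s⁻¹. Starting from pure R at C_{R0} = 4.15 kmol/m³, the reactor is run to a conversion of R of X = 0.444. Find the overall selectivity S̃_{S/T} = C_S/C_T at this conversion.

C_R = C_{R0}(1−X) = 2.307 kmol/m³.
Along a PFR/batch, dC_S/dC_R = −r_S/(r_S+r_T) = −k₁/(k₁+k₂·C_R).
Integrating from C_{R0} to C_R: C_S = (3.14/1.32)·ln[(3.14+1.32·4.15)/(3.14+1.32·2.31)] = 2.379·ln(8.618/6.186) = 0.7888 kmol/m³.
C_T = (C_{R0}−C_R)−C_S = 1.054 kmol/m³; S̃_{S/T} = 0.7888/1.054 = 0.749.

0.749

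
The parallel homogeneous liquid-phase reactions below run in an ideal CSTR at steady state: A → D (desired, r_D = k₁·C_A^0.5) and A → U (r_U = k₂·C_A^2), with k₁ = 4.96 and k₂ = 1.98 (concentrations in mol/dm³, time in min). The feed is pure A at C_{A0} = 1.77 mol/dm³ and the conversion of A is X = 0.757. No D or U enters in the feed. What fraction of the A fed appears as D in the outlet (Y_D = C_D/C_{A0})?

Exit C_A = C_{A0}(1−X) = 1.77×0.243 = 0.4301 mol/dm³.
In a CSTR the entire volume is at exit conditions, so r_D = 4.96×0.4301^0.5 = 3.253 and r_U = 1.98×0.4301^2 = 0.3663.
Fraction of consumed A going to D: r_D/(r_D+r_U) = 0.8988.
C_D = 0.8988·C_{A0}·X = 0.8988×1.77×0.757 = 1.20 mol/dm³; Y_D = C_D/C_{A0} = 0.680.

0.680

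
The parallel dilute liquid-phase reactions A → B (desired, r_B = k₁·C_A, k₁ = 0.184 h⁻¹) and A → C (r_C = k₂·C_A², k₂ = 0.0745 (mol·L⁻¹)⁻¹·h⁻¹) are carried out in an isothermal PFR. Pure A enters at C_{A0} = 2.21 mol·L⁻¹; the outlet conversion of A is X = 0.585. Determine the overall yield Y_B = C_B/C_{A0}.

C_A = C_{A0}(1−X) = 0.9172 mol·L⁻¹.
Along a PFR/batch, dC_B/dC_A = −r_B/(r_B+r_C) = −k₁/(k₁+k₂·C_A).
Integrating from C_{A0} to C_A: C_B = (0.184/0.0745)·ln[(0.184+0.0745·2.21)/(0.184+0.0745·0.917)] = 2.470·ln(0.3486/0.2523) = 0.7985 mol·L⁻¹.
Y_B = C_B/C_{A0} = 0.7985/2.21 = 0.361.

0.361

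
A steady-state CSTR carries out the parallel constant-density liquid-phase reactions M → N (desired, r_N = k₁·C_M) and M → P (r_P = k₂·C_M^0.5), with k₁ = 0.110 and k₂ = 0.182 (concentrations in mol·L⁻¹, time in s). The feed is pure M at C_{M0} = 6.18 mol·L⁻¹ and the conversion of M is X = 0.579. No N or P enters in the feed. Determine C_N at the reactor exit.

Exit C_M = C_{M0}(1−X) = 6.18×0.421 = 2.602 mol·L⁻¹.
Rates in a CSTR are evaluated at the outlet concentration: r_N = 0.110×2.602 = 0.2862, r_P = 0.182×2.602^0.5 = 0.2936.
Fraction of consumed M going to N: r_N/(r_N+r_P) = 0.4936.
C_N = 0.4936·C_{M0}·X = 0.4936×6.18×0.579 = 1.77 mol·L⁻¹.

1.77 mol·L⁻¹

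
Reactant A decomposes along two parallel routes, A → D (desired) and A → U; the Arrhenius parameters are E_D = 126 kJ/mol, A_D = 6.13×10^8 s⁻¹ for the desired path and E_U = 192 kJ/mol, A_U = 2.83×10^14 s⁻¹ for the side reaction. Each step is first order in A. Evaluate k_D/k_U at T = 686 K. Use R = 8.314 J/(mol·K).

k_D/k_U = (A_D/A_U)·exp[−(E_D−E_U)/(RT)] = (A_D/A_U)·exp[(E_U−E_D)/(RT)].
(E_U−E_D)/(RT) = (192−126)×10³/(8.314×686) = 66000/5703 = 11.57.
k_D/k_U = (6.13×10^8/2.83×10^14)·exp(11.57) = 2.166×10^-6 × 1.061×10^5 = 0.230.
Since E_D < E_U, lowering the temperature improves selectivity toward D.

0.230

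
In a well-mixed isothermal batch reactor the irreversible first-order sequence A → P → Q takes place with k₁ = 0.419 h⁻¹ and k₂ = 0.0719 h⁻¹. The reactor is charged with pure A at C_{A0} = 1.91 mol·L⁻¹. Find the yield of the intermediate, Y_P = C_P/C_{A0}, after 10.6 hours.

0.549

The intermediate concentration in a first-order A→B→C sequence is C_P = k₁C_{A0}(e^(−k₁t) − e^(−k₂t))/(k₂−k₁).
e^(−k₁t) = e^(−0.419×10.6) = e^(−4.441) = 0.01178; e^(−k₂t) = e^(−0.7621) = 0.4667.
C_P = 0.419×1.91/(0.0719−0.419) × (0.01178−0.4667) = (-2.306)×(-0.4549) = 1.049 mol·L⁻¹.
Y_P = C_P/C_{A0} = 1.049/1.91 = 0.549.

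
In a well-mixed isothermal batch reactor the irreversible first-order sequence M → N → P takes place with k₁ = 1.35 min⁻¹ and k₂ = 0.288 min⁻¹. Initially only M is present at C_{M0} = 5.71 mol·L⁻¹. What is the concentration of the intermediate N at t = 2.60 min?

For first-order series with pure M initially, C_N(t) = k₁C_{M0}/(k₂−k₁)·(e^(−k₁t) − e^(−k₂t)).
e^(−k₁t) = e^(−1.35×2.60) = e^(−3.510) = 0.02990; e^(−k₂t) = e^(−0.7488) = 0.4729.
C_N = 1.35×5.71/(0.288−1.35) × (0.02990−0.4729) = (-7.258)×(-0.4430) = 3.216 mol·L⁻¹.

3.22 mol·L⁻¹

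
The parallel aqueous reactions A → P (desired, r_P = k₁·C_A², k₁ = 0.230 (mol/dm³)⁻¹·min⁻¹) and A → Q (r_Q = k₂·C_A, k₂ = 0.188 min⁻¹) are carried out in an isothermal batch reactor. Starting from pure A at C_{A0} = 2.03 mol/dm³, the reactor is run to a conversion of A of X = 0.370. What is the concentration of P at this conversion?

0.501 mol/dm³

C_A = C_{A0}(1−X) = 1.279 mol/dm³.
Along a PFR/batch, dC_Q/dC_A = −r_Q/(r_P+r_Q) = −k₂/(k₂+k₁·C_A).
Integrating from C_{A0} to C_A: C_Q = (0.188/0.230)·ln[(0.188+0.230·2.03)/(0.188+0.230·1.28)] = 0.8174·ln(0.6549/0.4821) = 0.2503 mol/dm³.
Then C_P = (C_{A0}−C_A) − C_Q = 0.7511 − 0.2503 = 0.5008 mol/dm³.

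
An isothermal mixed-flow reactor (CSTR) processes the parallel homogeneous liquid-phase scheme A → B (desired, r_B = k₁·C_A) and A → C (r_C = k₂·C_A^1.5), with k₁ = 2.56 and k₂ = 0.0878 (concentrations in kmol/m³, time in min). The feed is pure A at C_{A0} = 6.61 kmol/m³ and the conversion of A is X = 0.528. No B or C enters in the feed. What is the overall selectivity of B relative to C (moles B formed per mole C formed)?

Exit C_A = C_{A0}(1−X) = 6.61×0.472 = 3.120 kmol/m³.
Rates in a CSTR are evaluated at the outlet concentration: r_B = 2.56×3.120 = 7.987, r_C = 0.0878×3.120^1.5 = 0.4838.
Overall selectivity = C_B/C_C = r_Bτ/(r_Cτ) = r_B/r_C = 16.5.

16.5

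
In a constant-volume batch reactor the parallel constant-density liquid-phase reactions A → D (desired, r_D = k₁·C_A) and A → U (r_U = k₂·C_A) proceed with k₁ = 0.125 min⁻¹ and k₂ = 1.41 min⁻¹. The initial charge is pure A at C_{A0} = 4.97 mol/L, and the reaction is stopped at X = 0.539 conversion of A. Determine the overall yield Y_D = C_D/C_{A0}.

C_A = C_{A0}(1−X) = 2.291 mol/L.
Both paths are first order in A, so the instantaneous fraction to D is constant: dC_D/d(−C_A) = k₁/(k₁+k₂) = 0.08143.
C_D = 0.08143·(C_{A0}−C_A) = 0.08143×2.679 = 0.218 mol/L.
Y_D = C_D/C_{A0} = 0.2181/4.97 = 0.0439.

0.0439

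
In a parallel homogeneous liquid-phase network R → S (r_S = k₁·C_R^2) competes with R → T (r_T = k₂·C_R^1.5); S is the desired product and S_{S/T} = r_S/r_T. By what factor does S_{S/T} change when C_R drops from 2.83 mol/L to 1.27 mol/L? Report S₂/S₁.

S_{S/T} = (k₁/k₂)·C_R^0.5, so S₂/S₁ = (C_{R,2}/C_{R,1})^0.5.
= (1.27/2.83)^0.5 = (0.4488)^0.5 = 0.670.

0.670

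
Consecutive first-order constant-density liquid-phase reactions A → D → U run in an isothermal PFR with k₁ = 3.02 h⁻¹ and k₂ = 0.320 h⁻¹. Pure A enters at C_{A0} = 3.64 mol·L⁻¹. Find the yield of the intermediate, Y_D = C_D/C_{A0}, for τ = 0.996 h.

0.758

For first-order series with pure A initially, C_D(τ) = k₁C_{A0}/(k₂−k₁)·(e^(−k₁τ) − e^(−k₂τ)).
e^(−k₁τ) = e^(−3.02×0.996) = e^(−3.008) = 0.04939; e^(−k₂τ) = e^(−0.3187) = 0.7271.
C_D = 3.02×3.64/(0.320−3.02) × (0.04939−0.7271) = (-4.071)×(-0.6777) = 2.759 mol·L⁻¹.
Y_D = C_D/C_{A0} = 2.759/3.64 = 0.758.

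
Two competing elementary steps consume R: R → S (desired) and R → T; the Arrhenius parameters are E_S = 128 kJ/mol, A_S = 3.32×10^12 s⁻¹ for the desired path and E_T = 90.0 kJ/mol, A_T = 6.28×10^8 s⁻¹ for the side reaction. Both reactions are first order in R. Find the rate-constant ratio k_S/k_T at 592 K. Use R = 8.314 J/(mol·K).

With equal orders, S_{S/T} = k_S/k_T = (A_S/A_T)·exp[(E_T−E_S)/(RT)].
(E_T−E_S)/(RT) = (90.0−128)×10³/(8.314×592) = -38000/4922 = -7.721.
k_S/k_T = (3.32×10^12/6.28×10^8)·exp(-7.721) = 5287 × 4.436×10^-4 = 2.35.
Since E_S > E_T, raising the temperature improves selectivity toward S.

2.35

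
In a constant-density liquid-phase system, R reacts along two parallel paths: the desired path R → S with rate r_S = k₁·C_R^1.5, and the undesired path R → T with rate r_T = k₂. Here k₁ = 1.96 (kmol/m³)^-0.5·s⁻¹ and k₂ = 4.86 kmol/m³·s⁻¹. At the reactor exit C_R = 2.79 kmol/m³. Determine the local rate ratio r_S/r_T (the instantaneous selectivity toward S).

1.88

S_{S/T} = r_S/r_T = (k₁·C_R^1.5)/(k₂) = (k₁/k₂)·C_R^1.5.
= (1.96×2.790^1.5) / (4.86) = 9.134/4.860 = 1.88.
Since the desired path is higher order in R, keeping C_R high (PFR or concentrated feed) favours S.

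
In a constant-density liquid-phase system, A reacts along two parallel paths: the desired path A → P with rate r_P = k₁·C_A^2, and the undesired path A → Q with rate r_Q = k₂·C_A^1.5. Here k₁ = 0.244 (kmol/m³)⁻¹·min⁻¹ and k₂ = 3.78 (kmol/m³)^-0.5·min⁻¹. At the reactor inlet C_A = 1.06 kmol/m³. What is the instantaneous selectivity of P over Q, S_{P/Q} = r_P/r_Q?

0.0665

S_{P/Q} = r_P/r_Q = (k₁·C_A^2)/(k₂·C_A^1.5) = (k₁/k₂)·C_A^0.5.
= (0.244×1.060^2) / (3.78×1.060^1.5) = 0.2742/4.125 = 0.0665.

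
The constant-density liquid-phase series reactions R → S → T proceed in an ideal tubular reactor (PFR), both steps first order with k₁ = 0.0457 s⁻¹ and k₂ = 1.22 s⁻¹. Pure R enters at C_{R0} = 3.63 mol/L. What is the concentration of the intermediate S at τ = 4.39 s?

For first-order series with pure R initially, C_S(τ) = k₁C_{R0}/(k₂−k₁)·(e^(−k₁τ) − e^(−k₂τ)).
e^(−k₁τ) = e^(−0.0457×4.39) = e^(−0.2006) = 0.8182; e^(−k₂τ) = e^(−5.356) = 0.004721.
C_S = 0.0457×3.63/(1.22−0.0457) × (0.8182−0.004721) = 0.1413×0.8135 = 0.1149 mol/L.

0.115 mol/L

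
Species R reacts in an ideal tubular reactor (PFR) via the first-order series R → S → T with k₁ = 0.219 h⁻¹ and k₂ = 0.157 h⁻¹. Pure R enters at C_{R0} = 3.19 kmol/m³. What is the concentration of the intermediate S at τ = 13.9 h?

Solving the coupled first-order balances gives C_S(τ) = [k₁/(k₂−k₁)]·C_{R0}·(e^(−k₁τ) − e^(−k₂τ)).
e^(−k₁τ) = e^(−0.219×13.9) = e^(−3.044) = 0.04764; e^(−k₂τ) = e^(−2.182) = 0.1128.
C_S = 0.219×3.19/(0.157−0.219) × (0.04764−0.1128) = (-11.27)×(-0.06514) = 0.7340 kmol/m³.

0.734 kmol/m³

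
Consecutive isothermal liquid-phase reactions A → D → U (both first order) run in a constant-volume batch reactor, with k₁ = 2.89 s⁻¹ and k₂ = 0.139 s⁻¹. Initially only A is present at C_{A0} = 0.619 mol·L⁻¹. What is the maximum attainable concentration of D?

0.531 mol·L⁻¹

For a first-order series the maximum intermediate yield is C_{D,max}/C_{A0} = (k₁/k₂)^[k₂/(k₂−k₁)].
= (2.89/0.139)^(0.139/(0.139−2.89)) = (20.79)^(-0.05053) = 0.8578.
C_{D,max} = 0.8578×0.619 = 0.531 mol·L⁻¹.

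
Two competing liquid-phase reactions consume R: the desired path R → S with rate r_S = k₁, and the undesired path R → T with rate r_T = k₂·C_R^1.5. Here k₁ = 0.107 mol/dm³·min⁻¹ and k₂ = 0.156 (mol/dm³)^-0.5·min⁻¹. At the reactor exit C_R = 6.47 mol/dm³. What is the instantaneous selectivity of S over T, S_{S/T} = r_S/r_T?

S_{S/T} = r_S/r_T = (k₁)/(k₂·C_R^1.5) = (k₁/k₂)·C_R^-1.5.
= (0.107) / (0.156×6.470^1.5) = 0.1070/2.567 = 0.0417.

0.0417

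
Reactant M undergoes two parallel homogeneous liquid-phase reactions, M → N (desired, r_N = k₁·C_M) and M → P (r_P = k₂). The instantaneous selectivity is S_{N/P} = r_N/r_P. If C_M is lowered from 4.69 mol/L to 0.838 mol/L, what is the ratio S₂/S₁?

S_{N/P} = (k₁/k₂)·C_M, so S₂/S₁ = (C_{M,2}/C_{M,1}).
= 0.838/4.69 = 0.179.

0.179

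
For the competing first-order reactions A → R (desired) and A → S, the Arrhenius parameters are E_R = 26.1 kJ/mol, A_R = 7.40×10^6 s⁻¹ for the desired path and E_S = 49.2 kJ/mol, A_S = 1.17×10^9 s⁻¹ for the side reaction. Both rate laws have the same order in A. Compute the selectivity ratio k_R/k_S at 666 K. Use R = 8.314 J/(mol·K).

0.410

k_R/k_S = (A_R/A_S)·exp[−(E_R−E_S)/(RT)] = (A_R/A_S)·exp[(E_S−E_R)/(RT)].
(E_S−E_R)/(RT) = (49.2−26.1)×10³/(8.314×666) = 23100/5537 = 4.172.
k_R/k_S = (7.40×10^6/1.17×10^9)·exp(4.172) = 0.006325 × 64.83 = 0.410.
Since E_R < E_S, lowering the temperature improves selectivity toward R.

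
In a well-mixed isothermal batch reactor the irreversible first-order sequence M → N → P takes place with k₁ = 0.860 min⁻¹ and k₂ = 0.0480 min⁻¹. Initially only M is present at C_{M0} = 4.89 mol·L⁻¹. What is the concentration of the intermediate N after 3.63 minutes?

4.12 mol·L⁻¹

For first-order series with pure M initially, C_N(t) = k₁C_{M0}/(k₂−k₁)·(e^(−k₁t) − e^(−k₂t)).
e^(−k₁t) = e^(−0.860×3.63) = e^(−3.122) = 0.04408; e^(−k₂t) = e^(−0.1742) = 0.8401.
C_N = 0.860×4.89/(0.0480−0.860) × (0.04408−0.8401) = (-5.179)×(-0.7960) = 4.123 mol·L⁻¹.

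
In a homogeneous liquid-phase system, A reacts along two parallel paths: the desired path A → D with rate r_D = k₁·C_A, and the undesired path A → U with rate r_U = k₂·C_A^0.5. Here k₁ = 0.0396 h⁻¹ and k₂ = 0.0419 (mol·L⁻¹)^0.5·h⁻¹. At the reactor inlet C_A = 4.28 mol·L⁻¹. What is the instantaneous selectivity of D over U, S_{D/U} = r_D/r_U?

S_{D/U} = r_D/r_U = (k₁·C_A)/(k₂·C_A^0.5) = (k₁/k₂)·C_A^0.5.
= (0.0396×4.280) / (0.0419×4.280^0.5) = 0.1695/0.08668 = 1.96.
Since the desired path is higher order in A, keeping C_A high (PFR or concentrated feed) favours D.

1.96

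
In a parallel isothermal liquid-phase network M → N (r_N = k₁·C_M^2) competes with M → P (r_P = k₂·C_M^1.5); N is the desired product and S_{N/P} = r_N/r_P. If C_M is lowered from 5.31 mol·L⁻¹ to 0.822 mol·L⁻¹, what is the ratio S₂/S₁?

0.393

S_{N/P} = (k₁/k₂)·C_M^0.5, so S₂/S₁ = (C_{M,2}/C_{M,1})^0.5.
= (0.822/5.31)^0.5 = (0.1548)^0.5 = 0.393.
Selectivity toward N falls as C_M falls — high-concentration operation is favoured.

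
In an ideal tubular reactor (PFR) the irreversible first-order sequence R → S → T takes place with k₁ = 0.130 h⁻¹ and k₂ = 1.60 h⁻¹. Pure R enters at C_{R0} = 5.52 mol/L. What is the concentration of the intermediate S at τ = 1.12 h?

Solving the coupled first-order balances gives C_S(τ) = [k₁/(k₂−k₁)]·C_{R0}·(e^(−k₁τ) − e^(−k₂τ)).
e^(−k₁τ) = e^(−0.130×1.12) = e^(−0.1456) = 0.8645; e^(−k₂τ) = e^(−1.792) = 0.1666.
C_S = 0.130×5.52/(1.60−0.130) × (0.8645−0.1666) = 0.4882×0.6979 = 0.3407 mol/L.

0.341 mol/L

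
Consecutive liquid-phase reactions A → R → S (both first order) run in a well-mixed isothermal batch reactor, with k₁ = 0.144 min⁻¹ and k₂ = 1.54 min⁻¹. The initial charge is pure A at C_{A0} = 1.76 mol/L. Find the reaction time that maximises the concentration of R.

Setting dC_R/dt = 0 gives t_opt = ln(k₂/k₁)/(k₂−k₁).
= ln(1.54/0.144)/(1.54−0.144) = ln(10.69)/1.396 = 2.370/1.396 = 1.70 min.

1.70 min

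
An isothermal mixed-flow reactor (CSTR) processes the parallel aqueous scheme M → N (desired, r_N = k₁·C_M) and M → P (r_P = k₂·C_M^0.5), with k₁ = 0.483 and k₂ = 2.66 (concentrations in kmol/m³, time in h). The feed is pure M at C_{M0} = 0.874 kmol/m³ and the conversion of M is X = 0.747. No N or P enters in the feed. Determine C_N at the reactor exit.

0.0514 kmol/m³

Exit C_M = C_{M0}(1−X) = 0.874×0.253 = 0.2211 kmol/m³.
In a CSTR the entire volume is at exit conditions, so r_N = 0.483×0.2211 = 0.1068 and r_P = 2.66×0.2211^0.5 = 1.251.
Fraction of consumed M going to N: r_N/(r_N+r_P) = 0.07867.
C_N = 0.07867·C_{M0}·X = 0.07867×0.874×0.747 = 0.0514 kmol/m³.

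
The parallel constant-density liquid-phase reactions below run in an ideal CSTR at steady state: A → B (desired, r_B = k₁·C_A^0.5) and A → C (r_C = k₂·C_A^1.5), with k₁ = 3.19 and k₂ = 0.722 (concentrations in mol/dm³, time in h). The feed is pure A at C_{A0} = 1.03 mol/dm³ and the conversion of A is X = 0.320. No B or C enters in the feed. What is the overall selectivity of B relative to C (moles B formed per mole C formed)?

Exit C_A = C_{A0}(1−X) = 1.03×0.680 = 0.7004 mol/dm³.
In a CSTR the entire volume is at exit conditions, so r_B = 3.19×0.7004^0.5 = 2.670 and r_C = 0.722×0.7004^1.5 = 0.4232.
Overall selectivity = C_B/C_C = r_Bτ/(r_Cτ) = r_B/r_C = 6.31.

6.31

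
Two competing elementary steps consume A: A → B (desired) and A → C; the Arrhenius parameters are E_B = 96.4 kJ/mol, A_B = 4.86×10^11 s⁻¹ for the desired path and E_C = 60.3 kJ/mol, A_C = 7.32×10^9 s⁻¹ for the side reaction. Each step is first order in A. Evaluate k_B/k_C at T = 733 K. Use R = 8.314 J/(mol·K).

0.178

k_B/k_C = (A_B/A_C)·exp[−(E_B−E_C)/(RT)] = (A_B/A_C)·exp[(E_C−E_B)/(RT)].
(E_C−E_B)/(RT) = (60.3−96.4)×10³/(8.314×733) = -36100/6094 = -5.924.
k_B/k_C = (4.86×10^11/7.32×10^9)·exp(-5.924) = 66.39 × 0.002675 = 0.178.
Since E_B > E_C, raising the temperature improves selectivity toward B.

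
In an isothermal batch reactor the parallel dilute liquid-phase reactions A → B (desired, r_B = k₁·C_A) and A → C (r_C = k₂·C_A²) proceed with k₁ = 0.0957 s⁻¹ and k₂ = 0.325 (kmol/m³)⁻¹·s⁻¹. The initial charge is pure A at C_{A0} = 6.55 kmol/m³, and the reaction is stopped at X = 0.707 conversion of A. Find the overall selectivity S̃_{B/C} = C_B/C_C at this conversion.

0.0773

C_A = C_{A0}(1−X) = 1.919 kmol/m³.
Along a PFR/batch, dC_B/dC_A = −r_B/(r_B+r_C) = −k₁/(k₁+k₂·C_A).
Integrating from C_{A0} to C_A: C_B = (0.0957/0.325)·ln[(0.0957+0.325·6.55)/(0.0957+0.325·1.92)] = 0.2945·ln(2.224/0.7194) = 0.3324 kmol/m³.
C_C = (C_{A0}−C_A)−C_B = 4.298 kmol/m³; S̃_{B/C} = 0.3324/4.298 = 0.0773.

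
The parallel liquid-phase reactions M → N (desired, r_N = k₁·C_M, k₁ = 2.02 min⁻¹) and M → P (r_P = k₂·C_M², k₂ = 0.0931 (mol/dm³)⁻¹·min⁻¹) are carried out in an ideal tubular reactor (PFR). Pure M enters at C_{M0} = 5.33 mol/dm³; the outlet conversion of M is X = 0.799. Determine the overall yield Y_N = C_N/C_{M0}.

0.698

C_M = C_{M0}(1−X) = 1.071 mol/dm³.
Along a PFR/batch, dC_N/dC_M = −r_N/(r_N+r_P) = −k₁/(k₁+k₂·C_M).
Integrating from C_{M0} to C_M: C_N = (2.02/0.0931)·ln[(2.02+0.0931·5.33)/(2.02+0.0931·1.07)] = 21.70·ln(2.516/2.120) = 3.720 mol/dm³.
Y_N = C_N/C_{M0} = 3.720/5.33 = 0.698.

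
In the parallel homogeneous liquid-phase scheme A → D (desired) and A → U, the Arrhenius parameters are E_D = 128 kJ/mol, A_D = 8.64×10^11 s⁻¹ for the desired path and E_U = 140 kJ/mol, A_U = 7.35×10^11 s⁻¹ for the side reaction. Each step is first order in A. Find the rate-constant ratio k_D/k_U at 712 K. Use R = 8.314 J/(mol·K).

With equal orders, S_{D/U} = k_D/k_U = (A_D/A_U)·exp[(E_U−E_D)/(RT)].
(E_U−E_D)/(RT) = (140−128)×10³/(8.314×712) = 12000/5920 = 2.027.
k_D/k_U = (8.64×10^11/7.35×10^11)·exp(2.027) = 1.176 × 7.593 = 8.93.
Since E_D < E_U, lowering the temperature improves selectivity toward D.

8.93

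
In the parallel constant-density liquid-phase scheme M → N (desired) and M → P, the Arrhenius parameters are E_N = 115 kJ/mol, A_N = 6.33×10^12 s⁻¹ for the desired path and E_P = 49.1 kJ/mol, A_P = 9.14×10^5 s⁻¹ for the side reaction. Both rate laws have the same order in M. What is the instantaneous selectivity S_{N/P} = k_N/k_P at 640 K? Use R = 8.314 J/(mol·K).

Since both paths have the same order in M, the concentration cancels and S_{N/P} = k_N/k_P = (A_N/A_P)·exp[(E_P−E_N)/(RT)].
(E_P−E_N)/(RT) = (49.1−115)×10³/(8.314×640) = -65900/5321 = -12.38.
k_N/k_P = (6.33×10^12/9.14×10^5)·exp(-12.38) = 6.926×10^6 × 4.181×10^-6 = 29.0.

29.0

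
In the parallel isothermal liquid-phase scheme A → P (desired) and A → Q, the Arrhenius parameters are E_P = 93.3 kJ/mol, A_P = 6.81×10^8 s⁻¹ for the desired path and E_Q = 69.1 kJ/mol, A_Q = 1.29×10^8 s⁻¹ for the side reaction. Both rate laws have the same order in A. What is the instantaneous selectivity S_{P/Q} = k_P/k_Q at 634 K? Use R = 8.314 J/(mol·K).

Since both paths have the same order in A, the concentration cancels and S_{P/Q} = k_P/k_Q = (A_P/A_Q)·exp[(E_Q−E_P)/(RT)].
(E_Q−E_P)/(RT) = (69.1−93.3)×10³/(8.314×634) = -24200/5271 = -4.591.
k_P/k_Q = (6.81×10^8/1.29×10^8)·exp(-4.591) = 5.279 × 0.01014 = 0.0535.

0.0535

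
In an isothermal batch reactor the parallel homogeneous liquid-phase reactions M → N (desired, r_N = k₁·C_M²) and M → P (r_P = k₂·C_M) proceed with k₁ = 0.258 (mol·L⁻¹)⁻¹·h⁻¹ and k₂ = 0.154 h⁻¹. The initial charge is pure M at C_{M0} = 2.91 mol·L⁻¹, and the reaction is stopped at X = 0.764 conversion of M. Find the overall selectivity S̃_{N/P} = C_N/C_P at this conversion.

2.71

C_M = C_{M0}(1−X) = 0.6868 mol·L⁻¹.
Along a PFR/batch, dC_P/dC_M = −r_P/(r_N+r_P) = −k₂/(k₂+k₁·C_M).
Integrating from C_{M0} to C_M: C_P = (0.154/0.258)·ln[(0.154+0.258·2.91)/(0.154+0.258·0.687)] = 0.5969·ln(0.9048/0.3312) = 0.5999 mol·L⁻¹.
Then C_N = (C_{M0}−C_M) − C_P = 2.223 − 0.5999 = 1.623 mol·L⁻¹.
S̃_{N/P} = C_N/C_P = 1.623/0.5999 = 2.71.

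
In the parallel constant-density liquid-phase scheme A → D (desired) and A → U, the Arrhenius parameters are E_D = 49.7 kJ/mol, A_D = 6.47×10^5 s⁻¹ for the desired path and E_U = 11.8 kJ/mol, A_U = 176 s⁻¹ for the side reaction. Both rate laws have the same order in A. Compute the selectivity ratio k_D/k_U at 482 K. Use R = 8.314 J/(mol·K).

0.287

With equal orders, S_{D/U} = k_D/k_U = (A_D/A_U)·exp[(E_U−E_D)/(RT)].
(E_U−E_D)/(RT) = (11.8−49.7)×10³/(8.314×482) = -37900/4007 = -9.458.
k_D/k_U = (6.47×10^5/176)·exp(-9.458) = 3676 × 7.809×10^-5 = 0.287.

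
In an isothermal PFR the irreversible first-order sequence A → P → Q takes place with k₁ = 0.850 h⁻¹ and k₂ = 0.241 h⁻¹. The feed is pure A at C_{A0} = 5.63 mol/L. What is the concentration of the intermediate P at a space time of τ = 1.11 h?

2.95 mol/L

The intermediate concentration in a first-order A→B→C sequence is C_P = k₁C_{A0}(e^(−k₁τ) − e^(−k₂τ))/(k₂−k₁).
e^(−k₁τ) = e^(−0.850×1.11) = e^(−0.9435) = 0.3893; e^(−k₂τ) = e^(−0.2675) = 0.7653.
C_P = 0.850×5.63/(0.241−0.850) × (0.3893−0.7653) = (-7.858)×(-0.3760) = 2.955 mol/L.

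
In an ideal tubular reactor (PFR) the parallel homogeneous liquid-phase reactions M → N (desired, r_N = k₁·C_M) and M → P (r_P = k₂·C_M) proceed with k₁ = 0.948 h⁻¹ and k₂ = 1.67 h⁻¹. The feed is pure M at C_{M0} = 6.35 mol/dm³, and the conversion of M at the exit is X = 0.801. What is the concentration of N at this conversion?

C_M = C_{M0}(1−X) = 1.264 mol/dm³.
Both paths are first order in M, so the instantaneous fraction to N is constant: dC_N/d(−C_M) = k₁/(k₁+k₂) = 0.3621.
C_N = 0.3621·(C_{M0}−C_M) = 0.3621×5.086 = 1.84 mol/dm³.

1.84 mol/dm³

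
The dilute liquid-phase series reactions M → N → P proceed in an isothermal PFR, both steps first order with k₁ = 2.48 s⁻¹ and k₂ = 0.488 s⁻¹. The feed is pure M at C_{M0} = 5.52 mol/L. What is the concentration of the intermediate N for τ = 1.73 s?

2.86 mol/L

Solving the coupled first-order balances gives C_N(τ) = [k₁/(k₂−k₁)]·C_{M0}·(e^(−k₁τ) − e^(−k₂τ)).
e^(−k₁τ) = e^(−2.48×1.73) = e^(−4.290) = 0.01370; e^(−k₂τ) = e^(−0.8442) = 0.4299.
C_N = 2.48×5.52/(0.488−2.48) × (0.01370−0.4299) = (-6.872)×(-0.4162) = 2.860 mol/L.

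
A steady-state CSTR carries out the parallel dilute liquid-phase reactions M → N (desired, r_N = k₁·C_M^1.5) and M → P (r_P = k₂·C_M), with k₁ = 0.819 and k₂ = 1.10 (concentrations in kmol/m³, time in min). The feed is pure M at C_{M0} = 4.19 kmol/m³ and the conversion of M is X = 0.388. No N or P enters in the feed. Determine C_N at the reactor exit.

0.884 kmol/m³

Exit C_M = C_{M0}(1−X) = 4.19×0.612 = 2.564 kmol/m³.
Rates in a CSTR are evaluated at the outlet concentration: r_N = 0.819×2.564^1.5 = 3.363, r_P = 1.10×2.564 = 2.821.
Fraction of consumed M going to N: r_N/(r_N+r_P) = 0.5439.
C_N = 0.5439·C_{M0}·X = 0.5439×4.19×0.388 = 0.884 kmol/m³.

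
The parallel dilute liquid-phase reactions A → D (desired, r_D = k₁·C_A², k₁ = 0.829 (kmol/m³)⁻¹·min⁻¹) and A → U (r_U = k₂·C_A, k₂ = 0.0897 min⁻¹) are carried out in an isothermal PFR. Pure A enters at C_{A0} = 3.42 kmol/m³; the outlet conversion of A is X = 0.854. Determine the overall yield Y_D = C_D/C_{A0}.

C_A = C_{A0}(1−X) = 0.4993 kmol/m³.
Along a PFR/batch, dC_U/dC_A = −r_U/(r_D+r_U) = −k₂/(k₂+k₁·C_A).
Integrating from C_{A0} to C_A: C_U = (0.0897/0.829)·ln[(0.0897+0.829·3.42)/(0.0897+0.829·0.499)] = 0.1082·ln(2.925/0.5036) = 0.1903 kmol/m³.
Then C_D = (C_{A0}−C_A) − C_U = 2.921 − 0.1903 = 2.730 kmol/m³.
Y_D = C_D/C_{A0} = 2.730/3.42 = 0.798.

0.798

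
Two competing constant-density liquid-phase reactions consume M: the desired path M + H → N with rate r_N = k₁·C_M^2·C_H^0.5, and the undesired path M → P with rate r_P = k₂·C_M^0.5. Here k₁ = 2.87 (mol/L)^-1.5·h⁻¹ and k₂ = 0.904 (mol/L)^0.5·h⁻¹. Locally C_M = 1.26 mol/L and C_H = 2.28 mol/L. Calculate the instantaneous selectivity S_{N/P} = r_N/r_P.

6.78

S_{N/P} = r_N/r_P = (k₁·C_M^2·C_H^0.5)/(k₂·C_M^0.5) = (k₁/k₂)·C_M^1.5·C_H^0.5.
= (2.87×1.260^2×2.280^0.5) / (0.904×1.260^0.5) = 6.880/1.015 = 6.78.
Since the desired path is higher order in M, keeping C_M high (PFR or concentrated feed) favours N.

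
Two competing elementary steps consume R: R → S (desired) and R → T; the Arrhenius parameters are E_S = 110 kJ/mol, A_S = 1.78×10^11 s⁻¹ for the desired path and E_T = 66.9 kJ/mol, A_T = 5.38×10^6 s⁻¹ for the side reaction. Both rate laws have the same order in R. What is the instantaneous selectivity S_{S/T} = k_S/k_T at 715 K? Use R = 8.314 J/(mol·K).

23.5

k_S/k_T = (A_S/A_T)·exp[−(E_S−E_T)/(RT)] = (A_S/A_T)·exp[(E_T−E_S)/(RT)].
(E_T−E_S)/(RT) = (66.9−110)×10³/(8.314×715) = -43100/5945 = -7.250.
k_S/k_T = (1.78×10^11/5.38×10^6)·exp(-7.250) = 33086 × 7.099×10^-4 = 23.5.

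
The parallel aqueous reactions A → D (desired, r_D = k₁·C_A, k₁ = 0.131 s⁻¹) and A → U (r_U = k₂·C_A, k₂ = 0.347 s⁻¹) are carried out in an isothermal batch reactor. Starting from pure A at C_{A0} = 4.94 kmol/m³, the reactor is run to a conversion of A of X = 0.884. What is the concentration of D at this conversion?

C_A = C_{A0}(1−X) = 0.5730 kmol/m³.
Both paths are first order in A, so the instantaneous fraction to D is constant: dC_D/d(−C_A) = k₁/(k₁+k₂) = 0.2741.
C_D = 0.2741·(C_{A0}−C_A) = 0.2741×4.367 = 1.20 kmol/m³.

1.20 kmol/m³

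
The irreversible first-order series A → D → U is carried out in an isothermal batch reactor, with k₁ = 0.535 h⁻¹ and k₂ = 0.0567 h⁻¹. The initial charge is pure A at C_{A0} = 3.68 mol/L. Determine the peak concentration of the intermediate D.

2.82 mol/L

At the optimum, C_{D,max}/C_{A0} = (k₁/k₂)^[k₂/(k₂−k₁)].
= (0.535/0.0567)^(0.0567/(0.0567−0.535)) = (9.436)^(-0.1185) = 0.7664.
C_{D,max} = 0.7664×3.68 = 2.82 mol/L.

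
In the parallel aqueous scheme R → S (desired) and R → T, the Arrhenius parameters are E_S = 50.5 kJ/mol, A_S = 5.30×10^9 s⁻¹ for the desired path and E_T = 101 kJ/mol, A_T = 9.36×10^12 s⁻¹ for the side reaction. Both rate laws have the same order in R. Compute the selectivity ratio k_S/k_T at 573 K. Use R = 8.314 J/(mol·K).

k_S/k_T = (A_S/A_T)·exp[−(E_S−E_T)/(RT)] = (A_S/A_T)·exp[(E_T−E_S)/(RT)].
(E_T−E_S)/(RT) = (101−50.5)×10³/(8.314×573) = 50500/4764 = 10.60.
k_S/k_T = (5.30×10^9/9.36×10^12)·exp(10.60) = 5.662×10^-4 × 40155 = 22.7.
Since E_S < E_T, lowering the temperature improves selectivity toward S.

22.7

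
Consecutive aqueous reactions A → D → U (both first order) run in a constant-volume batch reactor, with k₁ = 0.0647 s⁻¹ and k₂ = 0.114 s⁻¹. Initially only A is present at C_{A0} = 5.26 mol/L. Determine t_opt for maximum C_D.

11.5 s

The intermediate peaks when r₁ = r₂, i.e. k₁e^(−k₁t) = k₂e^(−k₂t), giving t_opt = ln(k₂/k₁)/(k₂−k₁).
= ln(0.114/0.0647)/(0.114−0.0647) = ln(1.762)/0.04930 = 0.5664/0.04930 = 11.5 s.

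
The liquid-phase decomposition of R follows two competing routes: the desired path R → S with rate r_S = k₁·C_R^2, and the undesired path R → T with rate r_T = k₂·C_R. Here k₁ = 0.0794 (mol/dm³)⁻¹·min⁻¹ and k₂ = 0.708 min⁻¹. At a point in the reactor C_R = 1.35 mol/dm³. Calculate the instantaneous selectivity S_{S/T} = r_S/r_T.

0.151

S_{S/T} = r_S/r_T = (k₁·C_R^2)/(k₂·C_R) = (k₁/k₂)·C_R.
= (0.0794×1.350^2) / (0.708×1.350) = 0.1447/0.9558 = 0.151.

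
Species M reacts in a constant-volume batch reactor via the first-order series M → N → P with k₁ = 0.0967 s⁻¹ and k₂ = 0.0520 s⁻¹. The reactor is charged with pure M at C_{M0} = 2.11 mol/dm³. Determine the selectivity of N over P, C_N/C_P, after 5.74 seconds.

For first-order series with pure M initially, C_N(t) = k₁C_{M0}/(k₂−k₁)·(e^(−k₁t) − e^(−k₂t)).
e^(−k₁t) = e^(−0.0967×5.74) = e^(−0.5551) = 0.5740; e^(−k₂t) = e^(−0.2985) = 0.7419.
C_N = 0.0967×2.11/(0.0520−0.0967) × (0.5740−0.7419) = (-4.565)×(-0.1679) = 0.7664 mol/dm³.
C_M = C_{M0}e^(−k₁t) = 1.211 mol/dm³, so C_P = C_{M0}−C_M−C_N = 0.1324 mol/dm³; C_N/C_P = 5.79.

5.79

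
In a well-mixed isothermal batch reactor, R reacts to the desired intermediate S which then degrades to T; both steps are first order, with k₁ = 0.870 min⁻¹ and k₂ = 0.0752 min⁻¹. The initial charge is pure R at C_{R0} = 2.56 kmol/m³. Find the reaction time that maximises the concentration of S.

3.08 min

The intermediate peaks when r₁ = r₂, i.e. k₁e^(−k₁t) = k₂e^(−k₂t), giving t_opt = ln(k₂/k₁)/(k₂−k₁).
= ln(0.0752/0.870)/(0.0752−0.870) = ln(0.08644)/-0.7948 = -2.448/-0.7948 = 3.08 min.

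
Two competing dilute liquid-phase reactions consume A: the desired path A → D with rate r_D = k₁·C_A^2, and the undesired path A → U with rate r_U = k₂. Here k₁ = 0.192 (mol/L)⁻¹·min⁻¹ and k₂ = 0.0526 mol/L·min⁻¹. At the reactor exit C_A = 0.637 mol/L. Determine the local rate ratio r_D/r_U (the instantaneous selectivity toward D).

1.48

S_{D/U} = r_D/r_U = (k₁·C_A^2)/(k₂) = (k₁/k₂)·C_A^2.
= (0.192×0.6370^2) / (0.0526) = 0.07791/0.05260 = 1.48.
Since the desired path is higher order in A, keeping C_A high (PFR or concentrated feed) favours D.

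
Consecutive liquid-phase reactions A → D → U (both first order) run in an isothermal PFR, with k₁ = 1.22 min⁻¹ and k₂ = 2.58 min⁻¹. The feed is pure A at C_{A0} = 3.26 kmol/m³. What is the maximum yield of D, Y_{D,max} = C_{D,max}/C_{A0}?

0.242

At the optimum, C_{D,max}/C_{A0} = (k₁/k₂)^[k₂/(k₂−k₁)].
= (1.22/2.58)^(2.58/(2.58−1.22)) = (0.4729)^(1.897) = 0.2415.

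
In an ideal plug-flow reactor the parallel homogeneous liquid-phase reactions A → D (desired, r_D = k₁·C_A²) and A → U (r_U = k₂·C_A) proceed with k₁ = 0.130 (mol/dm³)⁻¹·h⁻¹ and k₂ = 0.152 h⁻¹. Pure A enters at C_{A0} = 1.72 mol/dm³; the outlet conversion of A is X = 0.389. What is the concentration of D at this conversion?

0.361 mol/dm³

C_A = C_{A0}(1−X) = 1.051 mol/dm³.
Along a PFR/batch, dC_U/dC_A = −r_U/(r_D+r_U) = −k₂/(k₂+k₁·C_A).
Integrating from C_{A0} to C_A: C_U = (0.152/0.130)·ln[(0.152+0.130·1.72)/(0.152+0.130·1.05)] = 1.169·ln(0.3756/0.2886) = 0.3080 mol/dm³.
Then C_D = (C_{A0}−C_A) − C_U = 0.6691 − 0.3080 = 0.3611 mol/dm³.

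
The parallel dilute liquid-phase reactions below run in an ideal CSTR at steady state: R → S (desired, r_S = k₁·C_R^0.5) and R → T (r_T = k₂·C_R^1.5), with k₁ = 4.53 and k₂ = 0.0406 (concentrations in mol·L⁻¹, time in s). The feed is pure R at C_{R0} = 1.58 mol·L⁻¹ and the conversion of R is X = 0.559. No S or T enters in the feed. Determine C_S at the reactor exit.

0.878 mol·L⁻¹

Exit C_R = C_{R0}(1−X) = 1.58×0.441 = 0.6968 mol·L⁻¹.
A CSTR operates uniformly at the exit composition, giving r_S = 3.781 and r_T = 0.02361 (each k·C_R^n at C_R = 0.6968).
Fraction of consumed R going to S: r_S/(r_S+r_T) = 0.9938.
C_S = 0.9938·C_{R0}·X = 0.9938×1.58×0.559 = 0.878 mol·L⁻¹.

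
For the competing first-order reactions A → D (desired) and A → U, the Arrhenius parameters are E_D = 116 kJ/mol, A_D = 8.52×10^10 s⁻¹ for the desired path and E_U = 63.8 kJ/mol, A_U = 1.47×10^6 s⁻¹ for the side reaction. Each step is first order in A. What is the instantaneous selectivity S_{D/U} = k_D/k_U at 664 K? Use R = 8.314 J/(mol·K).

4.53

Since both paths have the same order in A, the concentration cancels and S_{D/U} = k_D/k_U = (A_D/A_U)·exp[(E_U−E_D)/(RT)].
(E_U−E_D)/(RT) = (63.8−116)×10³/(8.314×664) = -52200/5520 = -9.456.
k_D/k_U = (8.52×10^10/1.47×10^6)·exp(-9.456) = 57959 × 7.824×10^-5 = 4.53.
Since E_D > E_U, raising the temperature improves selectivity toward D.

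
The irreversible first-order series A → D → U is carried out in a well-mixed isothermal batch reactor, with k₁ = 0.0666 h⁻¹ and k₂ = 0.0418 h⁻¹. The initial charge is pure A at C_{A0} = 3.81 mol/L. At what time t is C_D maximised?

18.8 h

The intermediate peaks when r₁ = r₂, i.e. k₁e^(−k₁t) = k₂e^(−k₂t), giving t_opt = ln(k₂/k₁)/(k₂−k₁).
= ln(0.0418/0.0666)/(0.0418−0.0666) = ln(0.6276)/-0.02480 = -0.4658/-0.02480 = 18.8 h.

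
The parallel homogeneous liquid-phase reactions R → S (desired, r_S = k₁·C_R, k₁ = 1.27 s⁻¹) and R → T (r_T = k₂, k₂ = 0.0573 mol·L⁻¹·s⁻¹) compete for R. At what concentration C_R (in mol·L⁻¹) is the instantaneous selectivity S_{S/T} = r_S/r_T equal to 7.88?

S_{S/T} = (k₁/k₂)·C_R ⇒ C_R = S·k₂/k₁.
= 7.88×0.0573/1.27 = 0.356 mol·L⁻¹.

0.356 mol·L⁻¹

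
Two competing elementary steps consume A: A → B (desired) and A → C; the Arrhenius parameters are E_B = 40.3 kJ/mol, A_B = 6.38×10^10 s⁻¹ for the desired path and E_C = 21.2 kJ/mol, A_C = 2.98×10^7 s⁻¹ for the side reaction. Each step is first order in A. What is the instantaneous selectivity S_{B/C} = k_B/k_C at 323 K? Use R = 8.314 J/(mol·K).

1.74

Since both paths have the same order in A, the concentration cancels and S_{B/C} = k_B/k_C = (A_B/A_C)·exp[(E_C−E_B)/(RT)].
(E_C−E_B)/(RT) = (21.2−40.3)×10³/(8.314×323) = -19100/2685 = -7.112.
k_B/k_C = (6.38×10^10/2.98×10^7)·exp(-7.112) = 2141 × 8.149×10^-4 = 1.74.
Since E_B > E_C, raising the temperature improves selectivity toward B.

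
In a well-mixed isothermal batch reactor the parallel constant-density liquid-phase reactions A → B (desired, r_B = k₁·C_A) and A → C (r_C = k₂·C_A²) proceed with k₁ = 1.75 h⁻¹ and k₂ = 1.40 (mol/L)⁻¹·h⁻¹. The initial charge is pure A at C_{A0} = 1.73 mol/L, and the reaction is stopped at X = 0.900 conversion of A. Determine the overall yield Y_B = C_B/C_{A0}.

0.534

C_A = C_{A0}(1−X) = 0.1730 mol/L.
Along a PFR/batch, dC_B/dC_A = −r_B/(r_B+r_C) = −k₁/(k₁+k₂·C_A).
Integrating from C_{A0} to C_A: C_B = (1.75/1.40)·ln[(1.75+1.40·1.73)/(1.75+1.40·0.173)] = 1.250·ln(4.172/1.992) = 0.9239 mol/L.
Y_B = C_B/C_{A0} = 0.9239/1.73 = 0.534.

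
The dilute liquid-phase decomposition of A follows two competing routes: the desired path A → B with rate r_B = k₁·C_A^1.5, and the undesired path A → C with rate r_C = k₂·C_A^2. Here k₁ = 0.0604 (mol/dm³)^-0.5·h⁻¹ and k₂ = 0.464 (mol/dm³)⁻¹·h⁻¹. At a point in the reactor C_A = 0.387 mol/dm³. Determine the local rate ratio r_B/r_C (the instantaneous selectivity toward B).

S_{B/C} = r_B/r_C = (k₁·C_A^1.5)/(k₂·C_A^2) = (k₁/k₂)·C_A^-0.5.
= (0.0604×0.3870^1.5) / (0.464×0.3870^2) = 0.01454/0.06949 = 0.209.

0.209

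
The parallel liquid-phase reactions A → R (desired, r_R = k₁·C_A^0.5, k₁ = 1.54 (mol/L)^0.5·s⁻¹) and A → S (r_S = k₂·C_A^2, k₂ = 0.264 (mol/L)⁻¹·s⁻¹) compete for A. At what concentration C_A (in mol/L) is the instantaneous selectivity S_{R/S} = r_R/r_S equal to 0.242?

S_{R/S} = (k₁/k₂)·C_A^-1.5 ⇒ C_A = (S·k₂/k₁)^(1/(-1.5)).
= (0.242×0.264/1.54)^(-0.6667) = (0.04149)^(-0.6667) = 8.34 mol/L.

8.34 mol/L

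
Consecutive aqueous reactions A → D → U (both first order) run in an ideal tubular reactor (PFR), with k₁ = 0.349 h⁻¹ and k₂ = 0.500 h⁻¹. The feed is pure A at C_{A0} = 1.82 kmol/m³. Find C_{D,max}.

For a first-order series the maximum intermediate yield is C_{D,max}/C_{A0} = (k₁/k₂)^[k₂/(k₂−k₁)].
= (0.349/0.500)^(0.500/(0.500−0.349)) = (0.6980)^(3.311) = 0.3041.
C_{D,max} = 0.3041×1.82 = 0.553 kmol/m³.

0.553 kmol/m³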